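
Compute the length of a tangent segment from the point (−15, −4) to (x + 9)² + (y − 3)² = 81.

2

Centre (−9, 3), r² = 81. |PO|² = (−6)² + (−7)² = 85.
The tangent meets the radius at right angles, so tangent² = |PO|² − r² = 85 − 81 = 4.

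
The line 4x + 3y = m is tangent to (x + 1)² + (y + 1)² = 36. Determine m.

m = −37 or m = 23

The line touches the circle iff its distance from (−1, −1) is 6:
|4·(−1) + 3·(−1) − m| / √25 = 6
|m − (−7)| = 6·5, so m = 23 or m = −37.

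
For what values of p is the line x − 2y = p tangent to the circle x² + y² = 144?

p = ±12√5

Tangency holds when the distance from the centre (0, 0) to the line equals the radius 12:
|1·0 − 2·0 − p| / √5 = 12
|p| = 12√5.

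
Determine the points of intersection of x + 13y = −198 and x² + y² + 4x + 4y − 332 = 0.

From the line, y = (−198 − x)/13. Substituting:
170x² + 1020x − 27200 = 0  ⟹  x² + 6x − 160 = 0
x = 10 or x = −16, giving (10, −16) and (−16, −14).

(−16, −14) and (10, −16)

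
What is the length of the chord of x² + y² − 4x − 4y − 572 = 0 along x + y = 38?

2√2

Centre (2, 2), r² = 580. Perpendicular distance d from centre to line = |−34| / √2 = 34/√2.
Half the chord is √(r² − d²) = √(2), so the full chord is 2√2.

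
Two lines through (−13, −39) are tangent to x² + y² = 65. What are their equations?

8x − y = −65 and 7x − 4y = 65

Write the tangent as mx − y + (−39 − m·(−13)) = 0 and set its distance from the centre to √65:
(13m − (39))² = 65(m² + 1)
4m² − 39m + 56 = 0, so m = 8 or m = 7/4.
With m = 8: 8x − y = −65. With m = 7/4: 7x − 4y = 65.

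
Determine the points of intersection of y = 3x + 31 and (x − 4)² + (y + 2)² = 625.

(−16, −17) and (−3, 22)

Substitute y = 3x + 31:
10x² + 190x + 480 = 0  ⟹  x² + 19x + 48 = 0
x = −3 or x = −16, giving (−3, 22) and (−16, −17).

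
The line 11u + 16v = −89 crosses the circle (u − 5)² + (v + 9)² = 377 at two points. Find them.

(−11, 2) and (21, −20)

Substitute v = (−89 − 11u)/16:
377u² − 3770u − 87087 = 0  ⟹  u² − 10u − 231 = 0
u = 21 or u = −11, giving (21, −20) and (−11, 2).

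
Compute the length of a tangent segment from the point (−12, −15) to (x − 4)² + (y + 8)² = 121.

The centre is (4, −8) and r = 11. The square of the distance from P to the centre is 256 + 49 = 305.
Power of the point: PT² = |PO|² − r² = 184, so PT = 2√46.

2√46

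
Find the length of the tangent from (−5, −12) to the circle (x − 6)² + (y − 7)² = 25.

√457

Centre (6, 7), r² = 25. |PO|² = (−11)² + (−19)² = 482.
By the tangent–radius right angle, tangent length = √(|PO|² − r²) = √457.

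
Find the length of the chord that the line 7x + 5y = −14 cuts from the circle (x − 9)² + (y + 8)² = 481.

5√74

Express y = (−14 − 7x)/5 and substitute into the circle:
74x² − 814x − 9324 = 0  ⟹  x² − 11x − 126 = 0
x = 18 or x = −7, giving (18, −28) and (−7, 7).
Chord length = distance between (18, −28) and (−7, 7) = √1850 = 5√74.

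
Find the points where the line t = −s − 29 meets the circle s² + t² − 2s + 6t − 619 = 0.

(−24, −5) and (−1, −28)

Express t = −s − 29 and substitute into the circle:
2s² + 50s + 48 = 0  ⟹  s² + 25s + 24 = 0
s = −1 or s = −24, giving (−1, −28) and (−24, −5).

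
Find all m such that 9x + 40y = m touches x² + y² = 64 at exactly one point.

Tangency holds when the distance from the centre (0, 0) to the line equals the radius 8:
|9·0 + 40·0 − m| / √1681 = 8
|m| = 8·41, so m = 328 or m = −328.

m = −328 or m = 328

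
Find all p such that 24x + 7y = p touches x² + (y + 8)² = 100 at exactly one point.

For a tangent, require d(centre, line) = r = 10.
|24·0 + 7·(−8) − p| / √625 = 10
|p − (−56)| = 10·25, so p = 194 or p = −306.

p = −306 or p = 194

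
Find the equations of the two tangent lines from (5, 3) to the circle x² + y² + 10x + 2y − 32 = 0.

7x − 3y = 26 and 3x + 7y = 36

Let a tangent through (5, 3) have slope m. Its distance from (−5, −1) must equal √58:
(−10m − (−4))² = 58(m² + 1)
21m² − 40m − 21 = 0, so m = 7/3 or m = −3/7.
With m = 7/3: 7x − 3y = 26. With m = −3/7: 3x + 7y = 36.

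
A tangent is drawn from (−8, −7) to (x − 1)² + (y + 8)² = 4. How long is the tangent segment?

The centre is (1, −8) and r = 2. The square of the distance from P to the centre is 81 + 1 = 82.
By the tangent–radius right angle, tangent length = √(|PO|² − r²) = √78.

√78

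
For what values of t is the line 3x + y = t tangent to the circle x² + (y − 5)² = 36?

t = 5 ± 6√10

The line touches the circle iff its distance from (0, 5) is 6:
|3·0 + 1·5 − t| / √10 = 6
|t − (5)| = 6√10.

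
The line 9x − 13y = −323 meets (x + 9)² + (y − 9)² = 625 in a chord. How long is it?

Substitute y = (323 + 9x)/13:
250x² + 6750x − 49500 = 0  ⟹  x² + 27x − 198 = 0
x = 6 or x = −33, giving (6, 29) and (−33, 2).
|(6, 29) − (−33, 2)| = √((39)² + (27)²) = 15√10.

15√10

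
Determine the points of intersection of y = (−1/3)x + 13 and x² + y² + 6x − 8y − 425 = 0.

Express y = (39 − x)/3 and substitute into the circle:
10x² − 3240 = 0  ⟹  x² − 324 = 0
x = 18 or x = −18, giving (18, 7) and (−18, 19).

(−18, 19) and (18, 7)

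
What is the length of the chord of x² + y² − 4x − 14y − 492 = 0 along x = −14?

The distance from (2, 7) to the line is 16, and r² = 545.
Chord = 2√(r² − d²) = 2·√(289) = 34.

34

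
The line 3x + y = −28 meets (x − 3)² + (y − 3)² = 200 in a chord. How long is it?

Centre (3, 3), r² = 200. Perpendicular distance d from centre to line = |40| / √10 = 40/√10.
Half the chord is √(r² − d²) = √(40), so the full chord is 4√10.

4√10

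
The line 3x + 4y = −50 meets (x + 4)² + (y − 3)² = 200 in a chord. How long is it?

20

The distance from (−4, 3) to the line is 50/√25, and r² = 200.
Chord = 2√(r² − d²) = 2·√(100) = 20.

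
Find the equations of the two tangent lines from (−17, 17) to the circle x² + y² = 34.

A line y − (17) = m(x − (−17)) is tangent when its distance from (0, 0) is √34:
(17m − (−17))² = 34(m² + 1)
15m² + 34m + 15 = 0, so m = −3/5 or m = −5/3.
With m = −3/5: 3x + 5y = 34. With m = −5/3: 5x + 3y = −34.

3x + 5y = 34 and 5x + 3y = −34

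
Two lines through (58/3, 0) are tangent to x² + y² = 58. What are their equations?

Let a tangent through (58/3, 0) have slope m. Its distance from (0, 0) must equal √58:
[m·(−58/3) − (0)]² = 58(m² + 1)
49m² − 9 = 0, so m = −3/7 or m = 3/7.
With m = −3/7: 3x + 7y = 58. With m = 3/7: 3x − 7y = 58.

3x + 7y = 58 and 3x − 7y = 58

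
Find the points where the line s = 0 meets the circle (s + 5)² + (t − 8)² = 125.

The line gives s = 0. Substituting into the circle:
t² − 16t − 36 = 0
t = 18 or t = −2, giving (0, 18) and (0, −2).

(0, −2) and (0, 18)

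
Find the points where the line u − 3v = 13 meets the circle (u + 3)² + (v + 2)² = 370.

(−20, −11) and (16, 1)

Substitute v = (−13 + u)/3:
10u² + 40u − 3200 = 0  ⟹  u² + 4u − 320 = 0
u = 16 or u = −20, giving (16, 1) and (−20, −11).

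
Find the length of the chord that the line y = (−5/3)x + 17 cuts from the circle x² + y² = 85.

√34

From the line, y = (51 − 5x)/3. Substituting:
34x² − 510x + 1836 = 0  ⟹  x² − 15x + 54 = 0
x = 9 or x = 6, giving (9, 2) and (6, 7).
Chord length = distance between (9, 2) and (6, 7) = √34 = √34.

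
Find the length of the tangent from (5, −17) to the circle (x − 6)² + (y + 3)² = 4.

With centre O = (6, −3), |OP|² = 197 and r² = 4.
By the tangent–radius right angle, tangent length = √(|PO|² − r²) = √193.

√193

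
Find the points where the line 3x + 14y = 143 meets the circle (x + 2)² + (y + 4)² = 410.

Express y = (143 − 3x)/14 and substitute into the circle:
205x² − 410x − 39975 = 0  ⟹  x² − 2x − 195 = 0
x = 15 or x = −13, giving (15, 7) and (−13, 13).

(−13, 13) and (15, 7)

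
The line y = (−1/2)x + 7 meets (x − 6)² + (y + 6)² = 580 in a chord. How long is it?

Express y = (14 − x)/2 and substitute into the circle:
5x² − 100x − 1500 = 0  ⟹  x² − 20x − 300 = 0
x = 30 or x = −10, giving (30, −8) and (−10, 12).
|(30, −8) − (−10, 12)| = √((40)² + (−20)²) = 20√5.

20√5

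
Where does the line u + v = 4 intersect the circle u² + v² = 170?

Express v = −u + 4 and substitute into the circle:
2u² − 8u − 154 = 0  ⟹  u² − 4u − 77 = 0
u = 11 or u = −7, giving (11, −7) and (−7, 11).

(−7, 11) and (11, −7)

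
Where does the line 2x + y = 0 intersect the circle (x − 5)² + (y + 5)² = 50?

(0, 0) and (6, −12)

Substitute y = −2x:
5x² − 30x = 0  ⟹  x² − 6x = 0
x = 6 or x = 0, giving (6, −12) and (0, 0).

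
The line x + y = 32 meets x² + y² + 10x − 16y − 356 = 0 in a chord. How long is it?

Centre (−5, 8), r² = 445. Perpendicular distance d from centre to line = |−29| / √2 = 29/√2.
Half the chord is √(r² − d²) = √(49/2), so the full chord is 7√2.

7√2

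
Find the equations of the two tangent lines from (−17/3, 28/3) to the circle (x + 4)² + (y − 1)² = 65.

A line y − (28/3) = m(x − (−17/3)) is tangent when its distance from (−4, 1) is √65:
(5/3m − (−25/3))² = 65(m² + 1)
56m² − 25m − 4 = 0, so m = −1/8 or m = 4/7.
With m = −1/8: x + 8y = 69. With m = 4/7: 4x − 7y = −88.

x + 8y = 69 and 4x − 7y = −88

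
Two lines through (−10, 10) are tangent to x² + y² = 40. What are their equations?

x + 3y = 20 and 3x + y = −20

Write the tangent as mx − y + (10 − m·(−10)) = 0 and set its distance from the centre to 2√10:
(10m − (−10))² = 40(m² + 1)
3m² + 10m + 3 = 0, so m = −1/3 or m = −3.
With m = −1/3: x + 3y = 20. With m = −3: 3x + y = −20.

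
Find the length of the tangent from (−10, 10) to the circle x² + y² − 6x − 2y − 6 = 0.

3√26

The centre is (3, 1) and r = 4. The square of the distance from P to the centre is 169 + 81 = 250.
The tangent meets the radius at right angles, so tangent² = |PO|² − r² = 250 − 16 = 234.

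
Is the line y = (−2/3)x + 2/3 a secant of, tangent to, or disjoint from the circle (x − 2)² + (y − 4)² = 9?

Substituting the line into the circle gives 13x² + 4x + 55 = 0.
Discriminant = (4)² − 4·13·(55) = −2844 < 0.
No real roots: the line does not meet the circle.

disjoint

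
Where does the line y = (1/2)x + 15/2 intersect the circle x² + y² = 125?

Substitute y = (15 + x)/2:
5x² + 30x − 275 = 0  ⟹  x² + 6x − 55 = 0
x = 5 or x = −11, giving (5, 10) and (−11, 2).

(−11, 2) and (5, 10)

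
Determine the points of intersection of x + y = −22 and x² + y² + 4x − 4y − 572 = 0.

Substitute y = −x − 22:
2x² + 52x = 0  ⟹  x² + 26x = 0
x = 0 or x = −26, giving (0, −22) and (−26, 4).

(−26, 4) and (0, −22)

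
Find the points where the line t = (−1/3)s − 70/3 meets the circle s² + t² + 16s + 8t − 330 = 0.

(−25, −15) and (−1, −23)

From the line, t = (−70 − s)/3. Substituting:
10s² + 260s + 250 = 0  ⟹  s² + 26s + 25 = 0
s = −1 or s = −25, giving (−1, −23) and (−25, −15).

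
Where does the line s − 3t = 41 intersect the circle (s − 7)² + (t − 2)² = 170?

(8, −11) and (14, −9)

From the line, t = (−41 + s)/3. Substituting:
10s² − 220s + 1120 = 0  ⟹  s² − 22s + 112 = 0
s = 14 or s = 8, giving (14, −9) and (8, −11).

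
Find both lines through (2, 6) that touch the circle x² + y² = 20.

A line y − (6) = m(x − (2)) is tangent when its distance from (0, 0) is 2√5:
[m·(−2) − (−6)]² = 20(m² + 1)
2m² + 3m − 2 = 0, so m = 1/2 or m = −2.
With m = 1/2: x − 2y = −10. With m = −2: 2x + y = 10.

x − 2y = −10 and 2x + y = 10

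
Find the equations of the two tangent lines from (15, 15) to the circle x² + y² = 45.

2x − y = 15 and x − 2y = −15

A line y − (15) = m(x − (15)) is tangent when its distance from (0, 0) is 3√5:
[m·(−15) − (−15)]² = 45(m² + 1)
2m² − 5m + 2 = 0, so m = 2 or m = 1/2.
With m = 2: 2x − y = 15. With m = 1/2: x − 2y = −15.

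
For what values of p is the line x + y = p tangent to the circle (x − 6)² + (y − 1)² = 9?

p = 7 ± 3√2

The line touches the circle iff its distance from (6, 1) is 3:
|1·6 + 1·1 − p| / √2 = 3
|p − (7)| = 3√2.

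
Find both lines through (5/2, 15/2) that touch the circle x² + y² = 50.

x + y = 10 and x − 7y = −50

Write the tangent as mx − y + (15/2 − m·(5/2)) = 0 and set its distance from the centre to 5√2:
(−5/2m − (−15/2))² = 50(m² + 1)
7m² + 6m − 1 = 0, so m = −1 or m = 1/7.
With m = −1: x + y = 10. With m = 1/7: x − 7y = −50.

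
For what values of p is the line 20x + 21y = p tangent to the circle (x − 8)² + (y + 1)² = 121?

For a tangent, require d(centre, line) = r = 11.
|20·8 + 21·(−1) − p| / √841 = 11
|p − (139)| = 11·29, so p = 458 or p = −180.

p = −180 or p = 458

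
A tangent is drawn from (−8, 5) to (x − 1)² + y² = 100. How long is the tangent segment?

With centre O = (1, 0), |OP|² = 106 and r² = 100.
Power of the point: PT² = |PO|² − r² = 6, so PT = √6.

√6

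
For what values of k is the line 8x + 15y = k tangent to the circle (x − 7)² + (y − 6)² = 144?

The line touches the circle iff its distance from (7, 6) is 12:
|8·7 + 15·6 − k| / √289 = 12
|k − (146)| = 12·17, so k = 350 or k = −58.

k = −58 or k = 350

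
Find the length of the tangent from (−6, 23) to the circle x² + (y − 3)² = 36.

With centre O = (0, 3), |OP|² = 436 and r² = 36.
The tangent meets the radius at right angles, so tangent² = |PO|² − r² = 436 − 36 = 400.

20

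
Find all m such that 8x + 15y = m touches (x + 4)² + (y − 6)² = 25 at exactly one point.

m = −27 or m = 143

The line touches the circle iff its distance from (−4, 6) is 5:
|8·(−4) + 15·6 − m| / √289 = 5
|m − (58)| = 5·17, so m = 143 or m = −27.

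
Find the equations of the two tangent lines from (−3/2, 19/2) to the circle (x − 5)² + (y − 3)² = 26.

5x + y = 2 and x + 5y = 46

Write the tangent as mx − y + (19/2 − m·(−3/2)) = 0 and set its distance from the centre to √26:
[m·(13/2) − (−13/2)]² = 26(m² + 1)
5m² + 26m + 5 = 0, so m = −5 or m = −1/5.
Through (−3/2, 19/2) these give 5x + y = 2 and x + 5y = 46.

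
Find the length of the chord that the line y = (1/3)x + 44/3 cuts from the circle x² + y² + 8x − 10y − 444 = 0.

13√10

The distance from (−4, 5) to the line is 25/√10, and r² = 485.
Half the chord is √(r² − d²) = √(845/2), so the full chord is 13√10.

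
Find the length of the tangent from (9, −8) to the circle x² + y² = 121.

2√6

Centre (0, 0), r² = 121. |PO|² = (9)² + (−8)² = 145.
The tangent meets the radius at right angles, so tangent² = |PO|² − r² = 145 − 121 = 24.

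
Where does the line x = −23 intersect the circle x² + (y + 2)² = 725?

The line gives x = −23. Substituting into the circle:
y² + 4y − 192 = 0
y = 12 or y = −16, giving (−23, 12) and (−23, −16).

(−23, −16) and (−23, 12)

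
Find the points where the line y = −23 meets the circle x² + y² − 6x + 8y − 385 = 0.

(−4, −23) and (10, −23)

Substitute y = −23:
x² − 6x − 40 = 0
x = 10 or x = −4, giving (10, −23) and (−4, −23).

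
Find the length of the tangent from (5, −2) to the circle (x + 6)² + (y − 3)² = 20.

The centre is (−6, 3) and r = 2√5. The square of the distance from P to the centre is 121 + 25 = 146.
The tangent meets the radius at right angles, so tangent² = |PO|² − r² = 146 − 20 = 126.

3√14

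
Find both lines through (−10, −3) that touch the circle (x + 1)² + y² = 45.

Let a tangent through (−10, −3) have slope m. Its distance from (−1, 0) must equal 3√5:
(9m − (3))² = 45(m² + 1)
2m² − 3m − 2 = 0, so m = −1/2 or m = 2.
With m = −1/2: x + 2y = −16. With m = 2: 2x − y = −17.

x + 2y = −16 and 2x − y = −17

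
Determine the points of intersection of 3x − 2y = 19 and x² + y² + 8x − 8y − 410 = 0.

Substitute y = (−19 + 3x)/2:
13x² − 130x − 975 = 0  ⟹  x² − 10x − 75 = 0
x = 15 or x = −5, giving (15, 13) and (−5, −17).

(−5, −17) and (15, 13)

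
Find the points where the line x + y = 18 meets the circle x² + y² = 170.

Substitute y = −x + 18:
2x² − 36x + 154 = 0  ⟹  x² − 18x + 77 = 0
x = 11 or x = 7, giving (11, 7) and (7, 11).

(7, 11) and (11, 7)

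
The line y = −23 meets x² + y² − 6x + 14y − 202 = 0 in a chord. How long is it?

4

Centre (3, −7), r² = 260. Perpendicular distance d from centre to line = |16| / √1 = 16.
Chord = 2√(r² − d²) = 2·√(4) = 4.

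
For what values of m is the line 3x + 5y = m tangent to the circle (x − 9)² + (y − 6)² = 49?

m = 57 ± 7√34

Tangency holds when the distance from the centre (9, 6) to the line equals the radius 7:
|3·9 + 5·6 − m| / √34 = 7
|m − (57)| = 7√34.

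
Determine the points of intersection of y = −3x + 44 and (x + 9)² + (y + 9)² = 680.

(13, 5) and (17, −7)

From the line, y = −3x + 44. Substituting:
10x² − 300x + 2210 = 0  ⟹  x² − 30x + 221 = 0
x = 17 or x = 13, giving (17, −7) and (13, 5).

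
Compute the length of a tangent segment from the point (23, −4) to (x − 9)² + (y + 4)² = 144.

2√13

Centre (9, −4), r² = 144. |PO|² = (14)² + (0)² = 196.
Power of the point: PT² = |PO|² − r² = 52, so PT = 2√13.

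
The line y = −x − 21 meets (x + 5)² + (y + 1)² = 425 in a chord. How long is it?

Substitute y = −x − 21:
2x² + 50x = 0  ⟹  x² + 25x = 0
x = 0 or x = −25, giving (0, −21) and (−25, 4).
Chord length = distance between (0, −21) and (−25, 4) = √1250 = 25√2.

25√2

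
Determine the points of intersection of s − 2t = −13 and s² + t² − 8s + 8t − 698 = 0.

Substitute t = (13 + s)/2:
5s² + 10s − 2415 = 0  ⟹  s² + 2s − 483 = 0
s = 21 or s = −23, giving (21, 17) and (−23, −5).

(−23, −5) and (21, 17)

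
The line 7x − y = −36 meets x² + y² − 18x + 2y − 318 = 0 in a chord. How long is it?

Express y = 7x + 36 and substitute into the circle:
50x² + 500x + 1050 = 0  ⟹  x² + 10x + 21 = 0
x = −3 or x = −7, giving (−3, 15) and (−7, −13).
|(−3, 15) − (−7, −13)| = √((4)² + (28)²) = 20√2.

20√2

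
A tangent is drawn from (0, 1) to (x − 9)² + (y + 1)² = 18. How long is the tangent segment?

Centre (9, −1), r² = 18. |PO|² = (−9)² + (2)² = 85.
Power of the point: PT² = |PO|² − r² = 67, so PT = √67.

√67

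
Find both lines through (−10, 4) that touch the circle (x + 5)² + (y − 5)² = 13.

3x − 2y = −38 and 2x + 3y = −8

A line y − (4) = m(x − (−10)) is tangent when its distance from (−5, 5) is √13:
(5m − (1))² = 13(m² + 1)
6m² − 5m − 6 = 0, so m = 3/2 or m = −2/3.
Through (−10, 4) these give 3x − 2y = −38 and 2x + 3y = −8.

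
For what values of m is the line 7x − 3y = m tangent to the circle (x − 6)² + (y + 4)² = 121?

The line touches the circle iff its distance from (6, −4) is 11:
|7·6 − 3·(−4) − m| / √58 = 11
|m − (54)| = 11√58.

m = 54 ± 11√58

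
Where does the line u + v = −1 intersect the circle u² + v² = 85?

Express v = −u − 1 and substitute into the circle:
2u² + 2u − 84 = 0  ⟹  u² + u − 42 = 0
u = 6 or u = −7, giving (6, −7) and (−7, 6).

(−7, 6) and (6, −7)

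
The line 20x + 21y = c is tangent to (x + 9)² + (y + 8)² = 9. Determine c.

c = −435 or c = −261

The line touches the circle iff its distance from (−9, −8) is 3:
|20·(−9) + 21·(−8) − c| / √841 = 3
|c − (−348)| = 3·29, so c = −261 or c = −435.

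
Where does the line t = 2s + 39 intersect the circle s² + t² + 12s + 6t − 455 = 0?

Express t = 2s + 39 and substitute into the circle:
5s² + 180s + 1300 = 0  ⟹  s² + 36s + 260 = 0
s = −10 or s = −26, giving (−10, 19) and (−26, −13).

(−26, −13) and (−10, 19)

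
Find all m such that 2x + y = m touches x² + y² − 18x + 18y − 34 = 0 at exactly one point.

Tangency holds when the distance from the centre (9, −9) to the line equals the radius 14:
|2·9 + 1·(−9) − m| / √5 = 14
|m − (9)| = 14√5.

m = 9 ± 14√5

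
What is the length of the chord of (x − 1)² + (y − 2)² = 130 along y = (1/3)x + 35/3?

Centre (1, 2), r² = 130. Perpendicular distance d from centre to line = |30| / √10 = 30/√10.
Chord = 2√(r² − d²) = 2·√(40) = 4√10.

4√10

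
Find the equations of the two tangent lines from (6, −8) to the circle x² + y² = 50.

Write the tangent as mx − y + (−8 − m·(6)) = 0 and set its distance from the centre to 5√2:
(−6m − (8))² = 50(m² + 1)
7m² − 48m − 7 = 0, so m = −1/7 or m = 7.
Through (6, −8) these give x + 7y = −50 and 7x − y = 50.

x + 7y = −50 and 7x − y = 50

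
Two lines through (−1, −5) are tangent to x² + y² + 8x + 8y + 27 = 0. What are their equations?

x − 2y = 9 and 2x + y = −7

Let a tangent through (−1, −5) have slope m. Its distance from (−4, −4) must equal √5:
(−3m − (1))² = 5(m² + 1)
2m² + 3m − 2 = 0, so m = 1/2 or m = −2.
Through (−1, −5) these give x − 2y = 9 and 2x + y = −7.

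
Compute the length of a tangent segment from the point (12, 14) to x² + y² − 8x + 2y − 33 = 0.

√239

Centre (4, −1), r² = 50. |PO|² = (8)² + (15)² = 289.
Power of the point: PT² = |PO|² − r² = 239, so PT = √239.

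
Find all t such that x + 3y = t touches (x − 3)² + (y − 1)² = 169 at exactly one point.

t = 6 ± 13√10

The line touches the circle iff its distance from (3, 1) is 13:
|1·3 + 3·1 − t| / √10 = 13
|t − (6)| = 13√10.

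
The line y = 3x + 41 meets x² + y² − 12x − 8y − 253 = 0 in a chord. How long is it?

Express y = 3x + 41 and substitute into the circle:
10x² + 210x + 1100 = 0  ⟹  x² + 21x + 110 = 0
x = −10 or x = −11, giving (−10, 11) and (−11, 8).
|(−10, 11) − (−11, 8)| = √((1)² + (3)²) = √10.

√10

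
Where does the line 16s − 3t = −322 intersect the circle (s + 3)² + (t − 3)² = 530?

From the line, t = (322 + 16s)/3. Substituting:
265s² + 10070s + 93280 = 0  ⟹  s² + 38s + 352 = 0
s = −16 or s = −22, giving (−16, 22) and (−22, −10).

(−22, −10) and (−16, 22)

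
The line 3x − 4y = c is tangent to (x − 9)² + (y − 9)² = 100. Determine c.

Tangency holds when the distance from the centre (9, 9) to the line equals the radius 10:
|3·9 − 4·9 − c| / √25 = 10
|c − (−9)| = 10·5, so c = 41 or c = −59.

c = −59 or c = 41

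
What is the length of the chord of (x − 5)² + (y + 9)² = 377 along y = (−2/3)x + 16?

4√13

The distance from (5, −9) to the line is 65/√13, and r² = 377.
Chord = 2√(r² − d²) = 2·√(52) = 4√13.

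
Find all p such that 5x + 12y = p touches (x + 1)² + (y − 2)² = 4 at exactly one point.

p = −7 or p = 45

Tangency holds when the distance from the centre (−1, 2) to the line equals the radius 2:
|5·(−1) + 12·2 − p| / √169 = 2
|p − (19)| = 2·13, so p = 45 or p = −7.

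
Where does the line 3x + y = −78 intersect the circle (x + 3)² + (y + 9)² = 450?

Express y = −3x − 78 and substitute into the circle:
10x² + 420x + 4320 = 0  ⟹  x² + 42x + 432 = 0
x = −18 or x = −24, giving (−18, −24) and (−24, −6).

(−24, −6) and (−18, −24)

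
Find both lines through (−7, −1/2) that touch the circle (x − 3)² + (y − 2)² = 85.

9x − 2y = −62 and 7x + 6y = −52

A line y − (−1/2) = m(x − (−7)) is tangent when its distance from (3, 2) is √85:
[m·(10) − (5/2)]² = 85(m² + 1)
12m² − 40m − 63 = 0, so m = 9/2 or m = −7/6.
With m = 9/2: 9x − 2y = −62. With m = −7/6: 7x + 6y = −52.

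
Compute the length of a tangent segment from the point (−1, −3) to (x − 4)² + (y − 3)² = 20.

The centre is (4, 3) and r = 2√5. The square of the distance from P to the centre is 25 + 36 = 61.
Power of the point: PT² = |PO|² − r² = 41, so PT = √41.

√41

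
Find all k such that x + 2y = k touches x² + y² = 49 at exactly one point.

k = ±7√5

The line touches the circle iff its distance from (0, 0) is 7:
|1·0 + 2·0 − k| / √5 = 7
|k| = 7√5.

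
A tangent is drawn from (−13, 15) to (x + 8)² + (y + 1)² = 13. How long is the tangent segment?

The centre is (−8, −1) and r = √13. The square of the distance from P to the centre is 25 + 256 = 281.
Power of the point: PT² = |PO|² − r² = 268, so PT = 2√67.

2√67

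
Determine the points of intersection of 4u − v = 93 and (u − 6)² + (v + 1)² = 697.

From the line, v = 4u − 93. Substituting:
17u² − 748u + 7803 = 0  ⟹  u² − 44u + 459 = 0
u = 27 or u = 17, giving (27, 15) and (17, −25).

(17, −25) and (27, 15)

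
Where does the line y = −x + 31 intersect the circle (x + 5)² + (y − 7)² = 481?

(4, 27) and (15, 16)

Substitute y = −x + 31:
2x² − 38x + 120 = 0  ⟹  x² − 19x + 60 = 0
x = 15 or x = 4, giving (15, 16) and (4, 27).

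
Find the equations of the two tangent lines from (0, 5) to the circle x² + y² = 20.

x − 2y = −10 and x + 2y = 10

Let a tangent through (0, 5) have slope m. Its distance from (0, 0) must equal 2√5:
(0m − (−5))² = 20(m² + 1)
4m² − 1 = 0, so m = 1/2 or m = −1/2.
With m = 1/2: x − 2y = −10. With m = −1/2: x + 2y = 10.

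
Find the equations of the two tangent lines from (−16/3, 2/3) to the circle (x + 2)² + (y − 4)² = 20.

A line y − (2/3) = m(x − (−16/3)) is tangent when its distance from (−2, 4) is 2√5:
[m·(10/3) − (10/3)]² = 20(m² + 1)
2m² + 5m + 2 = 0, so m = −2 or m = −1/2.
Through (−16/3, 2/3) these give 2x + y = −10 and x + 2y = −4.

2x + y = −10 and x + 2y = −4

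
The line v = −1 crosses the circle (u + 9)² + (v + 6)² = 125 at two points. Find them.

Express v = −1 and substitute into the circle:
u² + 18u − 19 = 0
u = 1 or u = −19, giving (1, −1) and (−19, −1).

(−19, −1) and (1, −1)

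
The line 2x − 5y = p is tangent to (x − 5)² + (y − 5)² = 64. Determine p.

Tangency holds when the distance from the centre (5, 5) to the line equals the radius 8:
|2·5 − 5·5 − p| / √29 = 8
|p − (−15)| = 8√29.

p = −15 ± 8√29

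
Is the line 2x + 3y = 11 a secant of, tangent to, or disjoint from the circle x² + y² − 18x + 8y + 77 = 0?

secant

Substituting the line into the circle gives 13x² − 254x + 1078 = 0.
Discriminant = (−254)² − 4·13·(1078) = 8460 > 0.
Two real roots: the line is a secant.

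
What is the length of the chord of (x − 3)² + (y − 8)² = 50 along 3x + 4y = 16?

Centre (3, 8), r² = 50. Perpendicular distance d from centre to line = |25| / √25 = 25/√25.
Chord = 2√(r² − d²) = 2·√(25) = 10.

10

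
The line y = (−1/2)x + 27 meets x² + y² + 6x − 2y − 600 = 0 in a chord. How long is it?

2√5

Centre (−3, 1), r² = 610. Perpendicular distance d from centre to line = |−55| / √5 = 55/√5.
Chord = 2√(r² − d²) = 2·√(5) = 2√5.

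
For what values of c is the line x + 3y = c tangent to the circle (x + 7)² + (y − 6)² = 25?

c = 11 ± 5√10

For a tangent, require d(centre, line) = r = 5.
|1·(−7) + 3·6 − c| / √10 = 5
|c − (11)| = 5√10.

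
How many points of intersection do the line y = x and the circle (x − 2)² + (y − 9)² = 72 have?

Centre (2, 9), r² = 72. Distance² from centre to line = (−7)²/2 = 49/2.
Since d² < r², the line cuts the circle twice.

2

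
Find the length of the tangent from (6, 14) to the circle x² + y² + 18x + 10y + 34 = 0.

With centre O = (−9, −5), |OP|² = 586 and r² = 72.
The tangent meets the radius at right angles, so tangent² = |PO|² − r² = 586 − 72 = 514.

√514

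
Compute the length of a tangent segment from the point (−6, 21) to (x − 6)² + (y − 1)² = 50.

Centre (6, 1), r² = 50. |PO|² = (−12)² + (20)² = 544.
Power of the point: PT² = |PO|² − r² = 494, so PT = √494.

√494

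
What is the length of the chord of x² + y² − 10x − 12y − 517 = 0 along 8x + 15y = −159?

34

Substitute y = (−159 − 8x)/15:
289x² + 1734x − 62424 = 0  ⟹  x² + 6x − 216 = 0
x = 12 or x = −18, giving (12, −17) and (−18, −1).
Chord length = distance between (12, −17) and (−18, −1) = √1156 = 34.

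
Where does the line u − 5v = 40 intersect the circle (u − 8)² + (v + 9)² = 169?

From the line, v = (−40 + u)/5. Substituting:
26u² − 390u − 2600 = 0  ⟹  u² − 15u − 100 = 0
u = 20 or u = −5, giving (20, −4) and (−5, −9).

(−5, −9) and (20, −4)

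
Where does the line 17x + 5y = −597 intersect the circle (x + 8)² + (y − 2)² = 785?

(−36, 3) and (−31, −14)

Substitute y = (−597 − 17x)/5:
314x² + 21038x + 350424 = 0  ⟹  x² + 67x + 1116 = 0
x = −31 or x = −36, giving (−31, −14) and (−36, 3).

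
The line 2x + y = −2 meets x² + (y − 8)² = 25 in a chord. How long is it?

The distance from (0, 8) to the line is 10/√5, and r² = 25.
Chord = 2√(r² − d²) = 2·√(5) = 2√5.

2√5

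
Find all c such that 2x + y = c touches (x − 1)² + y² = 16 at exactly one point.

c = 2 ± 4√5

For a tangent, require d(centre, line) = r = 4.
|2·1 + 1·0 − c| / √5 = 4
|c − (2)| = 4√5.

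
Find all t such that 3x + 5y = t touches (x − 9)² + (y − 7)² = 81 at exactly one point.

t = 62 ± 9√34

For a tangent, require d(centre, line) = r = 9.
|3·9 + 5·7 − t| / √34 = 9
|t − (62)| = 9√34.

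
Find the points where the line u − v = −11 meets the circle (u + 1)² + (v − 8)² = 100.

(−9, 2) and (5, 16)

Express v = u + 11 and substitute into the circle:
2u² + 8u − 90 = 0  ⟹  u² + 4u − 45 = 0
u = 5 or u = −9, giving (5, 16) and (−9, 2).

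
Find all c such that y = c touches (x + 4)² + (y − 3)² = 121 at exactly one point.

c = −8 or c = 14

The line touches the circle iff its distance from (−4, 3) is 11:
|0·(−4) + 1·3 − c| / √1 = 11
|c − (3)| = 11, so c = 14 or c = −8.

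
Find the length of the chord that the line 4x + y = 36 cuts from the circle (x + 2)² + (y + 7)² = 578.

10√17

Centre (−2, −7), r² = 578. Perpendicular distance d from centre to line = |−51| / √17 = 51/√17.
Chord = 2√(r² − d²) = 2·√(425) = 10√17.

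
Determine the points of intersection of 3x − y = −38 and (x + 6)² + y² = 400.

From the line, y = 3x + 38. Substituting:
10x² + 240x + 1080 = 0  ⟹  x² + 24x + 108 = 0
x = −6 or x = −18, giving (−6, 20) and (−18, −16).

(−18, −16) and (−6, 20)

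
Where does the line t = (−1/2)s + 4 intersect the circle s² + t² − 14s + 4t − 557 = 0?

(−14, 11) and (30, −11)

From the line, t = (8 − s)/2. Substituting:
5s² − 80s − 2100 = 0  ⟹  s² − 16s − 420 = 0
s = 30 or s = −14, giving (30, −11) and (−14, 11).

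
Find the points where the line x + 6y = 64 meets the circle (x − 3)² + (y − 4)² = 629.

(−20, 14) and (28, 6)

Substitute y = (64 − x)/6:
37x² − 296x − 20720 = 0  ⟹  x² − 8x − 560 = 0
x = 28 or x = −20, giving (28, 6) and (−20, 14).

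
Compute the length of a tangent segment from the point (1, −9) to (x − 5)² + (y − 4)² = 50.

Centre (5, 4), r² = 50. |PO|² = (−4)² + (−13)² = 185.
By the tangent–radius right angle, tangent length = √(|PO|² − r²) = √135 = 3√15.

3√15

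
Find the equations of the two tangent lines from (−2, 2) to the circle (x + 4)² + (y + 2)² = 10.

Write the tangent as mx − y + (2 − m·(−2)) = 0 and set its distance from the centre to √10:
[m·(−2) − (−4)]² = 10(m² + 1)
3m² + 8m − 3 = 0, so m = −3 or m = 1/3.
With m = −3: 3x + y = −4. With m = 1/3: x − 3y = −8.

3x + y = −4 and x − 3y = −8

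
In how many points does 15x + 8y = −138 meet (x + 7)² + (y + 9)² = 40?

2

Centre (−7, −9), r² = 40. Distance² from centre to line = (−39)²/289 = 1521/289.
Since d² < r², the line cuts the circle twice.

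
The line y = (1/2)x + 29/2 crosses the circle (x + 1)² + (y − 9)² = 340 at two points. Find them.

From the line, y = (29 + x)/2. Substituting:
5x² + 30x − 1235 = 0  ⟹  x² + 6x − 247 = 0
x = 13 or x = −19, giving (13, 21) and (−19, 5).

(−19, 5) and (13, 21)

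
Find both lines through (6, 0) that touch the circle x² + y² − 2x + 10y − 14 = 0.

3x + y = 18 and x + 3y = 6

Write the tangent as mx − y + (0 − m·(6)) = 0 and set its distance from the centre to 2√10:
[m·(−5) − (−5)]² = 40(m² + 1)
3m² + 10m + 3 = 0, so m = −3 or m = −1/3.
With m = −3: 3x + y = 18. With m = −1/3: x + 3y = 6.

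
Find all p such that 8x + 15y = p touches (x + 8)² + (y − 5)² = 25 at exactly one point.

For a tangent, require d(centre, line) = r = 5.
|8·(−8) + 15·5 − p| / √289 = 5
|p − (11)| = 5·17, so p = 96 or p = −74.

p = −74 or p = 96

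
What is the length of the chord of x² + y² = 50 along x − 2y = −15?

Centre (0, 0), r² = 50. Perpendicular distance d from centre to line = |15| / √5 = 15/√5.
Chord = 2√(r² − d²) = 2·√(5) = 2√5.

2√5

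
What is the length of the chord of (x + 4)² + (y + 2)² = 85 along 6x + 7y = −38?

Express y = (−38 − 6x)/7 and substitute into the circle:
85x² + 680x − 2805 = 0  ⟹  x² + 8x − 33 = 0
x = 3 or x = −11, giving (3, −8) and (−11, 4).
|(3, −8) − (−11, 4)| = √((14)² + (−12)²) = 2√85.

2√85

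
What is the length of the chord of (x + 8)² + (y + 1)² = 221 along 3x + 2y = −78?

2√13

Express y = (−78 − 3x)/2 and substitute into the circle:
13x² + 520x + 5148 = 0  ⟹  x² + 40x + 396 = 0
x = −18 or x = −22, giving (−18, −12) and (−22, −6).
Chord length = distance between (−18, −12) and (−22, −6) = √52 = 2√13.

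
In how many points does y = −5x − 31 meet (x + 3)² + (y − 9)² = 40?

2

Substituting the line into the circle gives 26x² + 406x + 1569 = 0.
Discriminant = (406)² − 4·26·(1569) = 1660 > 0.
Two real roots: the line is a secant.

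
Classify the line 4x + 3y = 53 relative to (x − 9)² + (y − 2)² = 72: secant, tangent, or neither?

secant

Centre (9, 2), r² = 72. Distance² from centre to line = (−11)²/25 = 121/25.
Since d² < r², the line cuts the circle twice.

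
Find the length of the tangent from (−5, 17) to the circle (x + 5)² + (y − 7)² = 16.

Centre (−5, 7), r² = 16. |PO|² = (0)² + (10)² = 100.
Power of the point: PT² = |PO|² − r² = 84, so PT = 2√21.

2√21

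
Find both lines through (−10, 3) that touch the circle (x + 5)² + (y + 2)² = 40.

Write the tangent as mx − y + (3 − m·(−10)) = 0 and set its distance from the centre to 2√10:
[m·(5) − (−5)]² = 40(m² + 1)
3m² − 10m + 3 = 0, so m = 1/3 or m = 3.
With m = 1/3: x − 3y = −19. With m = 3: 3x − y = −33.

x − 3y = −19 and 3x − y = −33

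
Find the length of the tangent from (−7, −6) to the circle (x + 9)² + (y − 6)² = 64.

Centre (−9, 6), r² = 64. |PO|² = (2)² + (−12)² = 148.
The tangent meets the radius at right angles, so tangent² = |PO|² − r² = 148 − 64 = 84.

2√21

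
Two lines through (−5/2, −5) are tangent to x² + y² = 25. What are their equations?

4x + 3y = −25 and y = −5

Let a tangent through (−5/2, −5) have slope m. Its distance from (0, 0) must equal 5:
[m·(5/2) − (5)]² = 25(m² + 1)
3m² + 4m = 0, so m = −4/3 or m = 0.
With m = −4/3: 4x + 3y = −25. With m = 0: y = −5.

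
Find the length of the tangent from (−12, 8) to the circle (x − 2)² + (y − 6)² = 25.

5√7

Centre (2, 6), r² = 25. |PO|² = (−14)² + (2)² = 200.
Power of the point: PT² = |PO|² − r² = 175, so PT = 5√7.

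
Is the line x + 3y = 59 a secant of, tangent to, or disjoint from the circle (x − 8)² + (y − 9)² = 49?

disjoint

Substituting the line into the circle gives 10x² − 208x + 1159 = 0.
Δ = 43264 − 46360 = −3096.
No real roots: the line does not meet the circle.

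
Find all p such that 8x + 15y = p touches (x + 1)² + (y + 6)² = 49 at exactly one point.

p = −217 or p = 21

The line touches the circle iff its distance from (−1, −6) is 7:
|8·(−1) + 15·(−6) − p| / √289 = 7
|p − (−98)| = 7·17, so p = 21 or p = −217.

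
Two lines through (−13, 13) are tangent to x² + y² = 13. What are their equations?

3x + 2y = −13 and 2x + 3y = 13

Write the tangent as mx − y + (13 − m·(−13)) = 0 and set its distance from the centre to √13:
(13m − (−13))² = 13(m² + 1)
6m² + 13m + 6 = 0, so m = −3/2 or m = −2/3.
Through (−13, 13) these give 3x + 2y = −13 and 2x + 3y = 13.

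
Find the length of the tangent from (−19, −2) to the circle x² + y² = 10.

With centre O = (0, 0), |OP|² = 365 and r² = 10.
Power of the point: PT² = |PO|² − r² = 355, so PT = √355.

√355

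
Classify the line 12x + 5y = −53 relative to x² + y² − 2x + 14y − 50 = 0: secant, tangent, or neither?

secant

d² = (12·1 + 5·(−7) − (−53))²/169 = 900/169; r² = 100.
Since d² < r², the line cuts the circle twice.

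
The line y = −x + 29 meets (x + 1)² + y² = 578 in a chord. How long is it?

16√2

The distance from (−1, 0) to the line is 30/√2, and r² = 578.
Half the chord is √(r² − d²) = √(128), so the full chord is 16√2.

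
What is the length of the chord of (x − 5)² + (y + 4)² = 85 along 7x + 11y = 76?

Express y = (76 − 7x)/11 and substitute into the circle:
170x² − 2890x + 7140 = 0  ⟹  x² − 17x + 42 = 0
x = 14 or x = 3, giving (14, −2) and (3, 5).
Chord length = distance between (14, −2) and (3, 5) = √170 = √170.

√170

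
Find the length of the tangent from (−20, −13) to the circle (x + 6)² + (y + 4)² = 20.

Centre (−6, −4), r² = 20. |PO|² = (−14)² + (−9)² = 277.
By the tangent–radius right angle, tangent length = √(|PO|² − r²) = √257.

√257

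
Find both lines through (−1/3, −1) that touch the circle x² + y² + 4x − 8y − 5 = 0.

y = −1 and 3x − 4y = 3

Write the tangent as mx − y + (−1 − m·(−1/3)) = 0 and set its distance from the centre to 5:
[m·(−5/3) − (5)]² = 25(m² + 1)
4m² − 3m = 0, so m = 0 or m = 3/4.
With m = 0: y = −1. With m = 3/4: 3x − 4y = 3.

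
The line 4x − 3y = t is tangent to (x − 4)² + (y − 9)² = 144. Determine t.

The line touches the circle iff its distance from (4, 9) is 12:
|4·4 − 3·9 − t| / √25 = 12
|t − (−11)| = 12·5, so t = 49 or t = −71.

t = −71 or t = 49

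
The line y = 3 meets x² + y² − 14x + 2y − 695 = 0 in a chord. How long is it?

Express y = 3 and substitute into the circle:
x² − 14x − 680 = 0
x = 34 or x = −20, giving (34, 3) and (−20, 3).
|(34, 3) − (−20, 3)| = √((54)² + (0)²) = 54.

54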